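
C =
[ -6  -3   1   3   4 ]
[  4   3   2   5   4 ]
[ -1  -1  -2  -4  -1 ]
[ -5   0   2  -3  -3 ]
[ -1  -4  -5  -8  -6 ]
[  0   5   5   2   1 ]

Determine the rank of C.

Row reduce to echelon form.
R2 ← R2 + (2/3)·R1: [0, 1, 8/3, 7, 20/3]
R3 ← R3 − (1/6)·R1: [0, -1/2, -13/6, -9/2, -5/3]
R4 ← R4 − (5/6)·R1: [0, 5/2, 7/6, -11/2, -19/3]
R5 ← R5 − (1/6)·R1: [0, -7/2, -31/6, -17/2, -20/3]
R3 ← R3 + (1/2)·R2: [0, 0, -5/6, -1, 5/3]
R4 ← R4 − (5/2)·R2: [0, 0, -11/2, -23, -23]
R5 ← R5 + (7/2)·R2: [0, 0, 25/6, 16, 50/3]
R6 ← R6 − (5)·R2: [0, 0, -25/3, -33, -97/3]
R4 ← R4 − (33/5)·R3: [0, 0, 0, -82/5, -34]
R5 ← R5 + (5)·R3: [0, 0, 0, 11, 25]
R6 ← R6 − (10)·R3: [0, 0, 0, -23, -49]
R5 ← R5 + (55/82)·R4: [0, 0, 0, 0, 90/41]
R6 ← R6 − (115/82)·R4: [0, 0, 0, 0, -54/41]
R6 ← R6 + (3/5)·R5: [0, 0, 0, 0, 0]
Echelon form has 5 nonzero rows, so rank(C) = 5.

5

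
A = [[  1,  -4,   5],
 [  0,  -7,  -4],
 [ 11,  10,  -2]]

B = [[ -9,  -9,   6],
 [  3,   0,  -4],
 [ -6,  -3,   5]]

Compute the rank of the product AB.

First compute AB:
[[-51, -24,  47],
 [  3,  12,   8],
 [-57, -93,  16]]
Now row reduce the product.
R2 ← R2 + (1/17)·R1: [0, 180/17, 183/17]
R3 ← R3 − (19/17)·R1: [0, -1125/17, -621/17]
R3 ← R3 + (25/4)·R2: [0, 0, 123/4]
3 nonzero rows, so rank(AB) = 3.

3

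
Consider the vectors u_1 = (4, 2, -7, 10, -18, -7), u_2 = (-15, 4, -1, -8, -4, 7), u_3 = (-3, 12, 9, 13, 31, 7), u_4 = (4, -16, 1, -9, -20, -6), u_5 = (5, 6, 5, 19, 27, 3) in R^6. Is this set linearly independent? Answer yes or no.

yes

Form the matrix with these vectors as rows and row reduce.
R2 ← R2 + (15/4)·R1: [0, 23/2, -109/4, 59/2, -143/2, -77/4]
R3 ← R3 + (3/4)·R1: [0, 27/2, 15/4, 41/2, 35/2, 7/4]
R4 ← R4 − R1: [0, -18, 8, -19, -2, 1]
R5 ← R5 − (5/4)·R1: [0, 7/2, 55/4, 13/2, 99/2, 47/4]
R3 ← R3 − (27/23)·R2: [0, 0, 822/23, -325/23, 2333/23, 560/23]
R4 ← R4 + (36/23)·R2: [0, 0, -797/23, 625/23, -2620/23, -670/23]
R5 ← R5 − (7/23)·R2: [0, 0, 507/23, -57/23, 1639/23, 405/23]
R4 ← R4 + (797/822)·R3: [0, 0, 0, 11075/822, -12793/822, -2270/411]
R5 ← R5 − (169/274)·R3: [0, 0, 0, 1709/274, 2383/274, 355/137]
R5 ← R5 − (5127/11075)·R4: [0, 0, 0, 0, 176113/11075, 11403/2215]
5 nonzero rows, so the 5 vectors span a space of dimension 5.
Since 5 = 5, the vectors are linearly independent.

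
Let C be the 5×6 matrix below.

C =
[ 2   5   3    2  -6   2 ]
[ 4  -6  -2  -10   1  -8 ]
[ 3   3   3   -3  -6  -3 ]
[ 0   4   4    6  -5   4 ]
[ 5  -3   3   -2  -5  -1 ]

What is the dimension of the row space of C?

5

Row reduce to echelon form.
R2 ← R2 − (2)·R1: [0, -16, -8, -14, 13, -12]
R3 ← R3 − (3/2)·R1: [0, -9/2, -3/2, -6, 3, -6]
R5 ← R5 − (5/2)·R1: [0, -31/2, -9/2, -7, 10, -6]
R3 ← R3 − (9/32)·R2: [0, 0, 3/4, -33/16, -21/32, -21/8]
R4 ← R4 + (1/4)·R2: [0, 0, 2, 5/2, -7/4, 1]
R5 ← R5 − (31/32)·R2: [0, 0, 13/4, 105/16, -83/32, 45/8]
R4 ← R4 − (8/3)·R3: [0, 0, 0, 8, 0, 8]
R5 ← R5 − (13/3)·R3: [0, 0, 0, 31/2, 1/4, 17]
R5 ← R5 − (31/16)·R4: [0, 0, 0, 0, 1/4, 3/2]
Echelon form has 5 nonzero rows, so rank(C) = 5.
The row space has dimension equal to the rank: 5.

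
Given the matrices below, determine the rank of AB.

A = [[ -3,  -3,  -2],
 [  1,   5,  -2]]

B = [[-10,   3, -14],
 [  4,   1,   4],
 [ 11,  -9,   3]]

2

First compute AB:
[[ -4,   6,  24],
 [-12,  26,   0]]
Now row reduce the product.
R2 ← R2 − (3)·R1: [0, 8, -72]
2 nonzero rows, so rank(AB) = 2.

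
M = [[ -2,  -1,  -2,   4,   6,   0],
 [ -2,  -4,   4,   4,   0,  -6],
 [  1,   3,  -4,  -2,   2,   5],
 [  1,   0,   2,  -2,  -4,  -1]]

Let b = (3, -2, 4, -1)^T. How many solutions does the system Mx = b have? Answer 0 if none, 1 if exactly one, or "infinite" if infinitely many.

Row reduce the augmented matrix [M | b].
R2 ← R2 − R1: [0, -3, 6, 0, -6, -6, -5]
R3 ← R3 + (1/2)·R1: [0, 5/2, -5, 0, 5, 5, 11/2]
R4 ← R4 + (1/2)·R1: [0, -1/2, 1, 0, -1, -1, 1/2]
R3 ← R3 + (5/6)·R2: [0, 0, 0, 0, 0, 0, 4/3]
R4 ← R4 − (1/6)·R2: [0, 0, 0, 0, 0, 0, 4/3]
R4 ← R4 − R3: [0, 0, 0, 0, 0, 0, 0]
The echelon form has 3 nonzero rows; the last pivot sits in the augmented column, so rank(M) = 2 but rank([M|b]) = 3.
Since the ranks differ, the system is inconsistent.
It has no solutions.

0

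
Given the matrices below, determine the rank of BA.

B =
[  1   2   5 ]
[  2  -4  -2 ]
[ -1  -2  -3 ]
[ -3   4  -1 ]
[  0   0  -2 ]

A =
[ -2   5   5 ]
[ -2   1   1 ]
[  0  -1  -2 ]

3

First compute BA:
[[ -6,   2,  -3],
 [  4,   8,  10],
 [  6,  -4,  -1],
 [ -2, -10,  -9],
 [  0,   2,   4]]
Now row reduce the product.
R2 ← R2 + (2/3)·R1: [0, 28/3, 8]
R3 ← R3 + R1: [0, -2, -4]
R4 ← R4 − (1/3)·R1: [0, -32/3, -8]
R3 ← R3 + (3/14)·R2: [0, 0, -16/7]
R4 ← R4 + (8/7)·R2: [0, 0, 8/7]
R5 ← R5 − (3/14)·R2: [0, 0, 16/7]
R4 ← R4 + (1/2)·R3: [0, 0, 0]
R5 ← R5 + R3: [0, 0, 0]
3 nonzero rows, so rank(BA) = 3.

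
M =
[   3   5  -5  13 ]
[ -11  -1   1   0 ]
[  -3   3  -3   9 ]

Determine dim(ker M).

Row reduce to echelon form.
R2 ← R2 + (11/3)·R1: [0, 52/3, -52/3, 143/3]
R3 ← R3 + R1: [0, 8, -8, 22]
R3 ← R3 − (6/13)·R2: [0, 0, 0, 0]
2 nonzero rows, so rank(M) = 2.
M has 4 columns; by rank–nullity, nullity = 4 − 2 = 2.

2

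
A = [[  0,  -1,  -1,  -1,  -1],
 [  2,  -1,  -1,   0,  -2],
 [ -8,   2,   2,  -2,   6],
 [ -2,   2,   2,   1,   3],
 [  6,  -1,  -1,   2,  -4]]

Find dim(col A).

Row reduce to echelon form.
Swap R1 ↔ R2
R3 ← R3 + (4)·R1: [0, -2, -2, -2, -2]
R4 ← R4 + R1: [0, 1, 1, 1, 1]
R5 ← R5 − (3)·R1: [0, 2, 2, 2, 2]
R3 ← R3 − (2)·R2: [0, 0, 0, 0, 0]
R4 ← R4 + R2: [0, 0, 0, 0, 0]
R5 ← R5 + (2)·R2: [0, 0, 0, 0, 0]
Echelon form has 2 nonzero rows, so rank(A) = 2.
The column space has dimension equal to the rank: 2.

2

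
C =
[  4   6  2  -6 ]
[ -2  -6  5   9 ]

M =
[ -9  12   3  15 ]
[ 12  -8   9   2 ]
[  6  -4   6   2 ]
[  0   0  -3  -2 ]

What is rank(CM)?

2

First compute CM:
[[ 48,  -8,  96,  88],
 [-24,   4, -57, -50]]
Now row reduce the product.
R2 ← R2 + (1/2)·R1: [0, 0, -9, -6]
2 nonzero rows, so rank(CM) = 2.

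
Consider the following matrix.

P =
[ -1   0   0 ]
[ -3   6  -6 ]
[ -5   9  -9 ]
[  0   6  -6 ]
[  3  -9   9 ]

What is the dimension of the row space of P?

Row reduce to echelon form.
R2 ← R2 − (3)·R1: [0, 6, -6]
R3 ← R3 − (5)·R1: [0, 9, -9]
R5 ← R5 + (3)·R1: [0, -9, 9]
R3 ← R3 − (3/2)·R2: [0, 0, 0]
R4 ← R4 − R2: [0, 0, 0]
R5 ← R5 + (3/2)·R2: [0, 0, 0]
Echelon form has 2 nonzero rows, so rank(P) = 2.
The row space has dimension equal to the rank: 2.

2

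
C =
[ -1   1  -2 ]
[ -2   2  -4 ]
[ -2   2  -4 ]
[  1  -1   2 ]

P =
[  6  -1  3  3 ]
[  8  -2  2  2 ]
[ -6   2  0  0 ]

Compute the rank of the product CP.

First compute CP:
[[ 14,  -5,  -1,  -1],
 [ 28, -10,  -2,  -2],
 [ 28, -10,  -2,  -2],
 [-14,   5,   1,   1]]
Now row reduce the product.
R2 ← R2 − (2)·R1: [0, 0, 0, 0]
R3 ← R3 − (2)·R1: [0, 0, 0, 0]
R4 ← R4 + R1: [0, 0, 0, 0]
1 nonzero row, so rank(CP) = 1.

1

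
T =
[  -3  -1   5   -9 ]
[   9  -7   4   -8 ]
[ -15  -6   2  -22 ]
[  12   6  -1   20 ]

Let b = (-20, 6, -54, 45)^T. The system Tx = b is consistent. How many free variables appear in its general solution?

Row reduce the augmented matrix [T | b].
R2 ← R2 + (3)·R1: [0, -10, 19, -35, -54]
R3 ← R3 − (5)·R1: [0, -1, -23, 23, 46]
R4 ← R4 + (4)·R1: [0, 2, 19, -16, -35]
R3 ← R3 − (1/10)·R2: [0, 0, -249/10, 53/2, 257/5]
R4 ← R4 + (1/5)·R2: [0, 0, 114/5, -23, -229/5]
R4 ← R4 + (76/83)·R3: [0, 0, 0, 105/83, 105/83]
The echelon form has 4 nonzero rows, and every pivot lies in the first 4 columns, so rank(T) = rank([T|b]) = 4.
The system is consistent.
Free variables = (unknowns) − (rank) = 4 − 4 = 0.

0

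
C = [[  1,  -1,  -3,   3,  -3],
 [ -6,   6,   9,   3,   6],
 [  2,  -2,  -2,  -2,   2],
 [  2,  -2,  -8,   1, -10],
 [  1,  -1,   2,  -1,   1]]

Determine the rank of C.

Row reduce to echelon form.
R2 ← R2 + (6)·R1: [0, 0, -9, 21, -12]
R3 ← R3 − (2)·R1: [0, 0, 4, -8, 8]
R4 ← R4 − (2)·R1: [0, 0, -2, -5, -4]
R5 ← R5 − R1: [0, 0, 5, -4, 4]
R3 ← R3 + (4/9)·R2: [0, 0, 0, 4/3, 8/3]
R4 ← R4 − (2/9)·R2: [0, 0, 0, -29/3, -4/3]
R5 ← R5 + (5/9)·R2: [0, 0, 0, 23/3, -8/3]
R4 ← R4 + (29/4)·R3: [0, 0, 0, 0, 18]
R5 ← R5 − (23/4)·R3: [0, 0, 0, 0, -18]
R5 ← R5 + R4: [0, 0, 0, 0, 0]
Echelon form has 4 nonzero rows, so rank(C) = 4.

4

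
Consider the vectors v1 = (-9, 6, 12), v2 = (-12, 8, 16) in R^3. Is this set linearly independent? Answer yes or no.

no

Form the matrix with these vectors as rows and row reduce.
R2 ← R2 − (4/3)·R1: [0, 0, 0]
1 nonzero row, so the 2 vectors span a space of dimension 1.
Since 1 < 2, the vectors are linearly dependent.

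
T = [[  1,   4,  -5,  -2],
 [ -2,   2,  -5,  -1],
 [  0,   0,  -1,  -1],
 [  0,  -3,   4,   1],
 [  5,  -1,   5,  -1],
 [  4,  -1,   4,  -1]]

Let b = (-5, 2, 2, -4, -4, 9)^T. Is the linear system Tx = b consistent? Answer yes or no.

Row reduce the augmented matrix [T | b].
R2 ← R2 + (2)·R1: [0, 10, -15, -5, -8]
R5 ← R5 − (5)·R1: [0, -21, 30, 9, 21]
R6 ← R6 − (4)·R1: [0, -17, 24, 7, 29]
R4 ← R4 + (3/10)·R2: [0, 0, -1/2, -1/2, -32/5]
R5 ← R5 + (21/10)·R2: [0, 0, -3/2, -3/2, 21/5]
R6 ← R6 + (17/10)·R2: [0, 0, -3/2, -3/2, 77/5]
R4 ← R4 − (1/2)·R3: [0, 0, 0, 0, -37/5]
R5 ← R5 − (3/2)·R3: [0, 0, 0, 0, 6/5]
R6 ← R6 − (3/2)·R3: [0, 0, 0, 0, 62/5]
R5 ← R5 + (6/37)·R4: [0, 0, 0, 0, 0]
R6 ← R6 + (62/37)·R4: [0, 0, 0, 0, 0]
The echelon form has 4 nonzero rows; the last pivot sits in the augmented column, so rank(T) = 3 but rank([T|b]) = 4.
Since the ranks differ, the system is inconsistent.

no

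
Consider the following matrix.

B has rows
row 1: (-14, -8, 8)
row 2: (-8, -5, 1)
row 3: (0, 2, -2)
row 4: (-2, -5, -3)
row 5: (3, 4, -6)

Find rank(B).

Row reduce to echelon form.
R2 ← R2 − (4/7)·R1: [0, -3/7, -25/7]
R4 ← R4 − (1/7)·R1: [0, -27/7, -29/7]
R5 ← R5 + (3/14)·R1: [0, 16/7, -30/7]
R3 ← R3 + (14/3)·R2: [0, 0, -56/3]
R4 ← R4 − (9)·R2: [0, 0, 28]
R5 ← R5 + (16/3)·R2: [0, 0, -70/3]
R4 ← R4 + (3/2)·R3: [0, 0, 0]
R5 ← R5 − (5/4)·R3: [0, 0, 0]
Echelon form has 3 nonzero rows, so rank(B) = 3.

3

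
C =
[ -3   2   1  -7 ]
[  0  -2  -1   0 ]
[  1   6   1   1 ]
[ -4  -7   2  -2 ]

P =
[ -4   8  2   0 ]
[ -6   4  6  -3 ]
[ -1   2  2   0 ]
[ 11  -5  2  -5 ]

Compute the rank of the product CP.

First compute CP:
[[-78,  21,  -6,  29],
 [ 13, -10, -14,   6],
 [-30,  29,  42, -23],
 [ 34, -46, -50,  31]]
Now row reduce the product.
R2 ← R2 + (1/6)·R1: [0, -13/2, -15, 65/6]
R3 ← R3 − (5/13)·R1: [0, 272/13, 576/13, -444/13]
R4 ← R4 + (17/39)·R1: [0, -479/13, -684/13, 1702/39]
R3 ← R3 + (544/169)·R2: [0, 0, -672/169, 28/39]
R4 ← R4 − (958/169)·R2: [0, 0, 5478/169, -231/13]
R4 ← R4 + (913/112)·R3: [0, 0, 0, -143/12]
4 nonzero rows, so rank(CP) = 4.

4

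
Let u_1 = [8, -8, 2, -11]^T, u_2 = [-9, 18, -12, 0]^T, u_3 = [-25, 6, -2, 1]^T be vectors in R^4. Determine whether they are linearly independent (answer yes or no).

Form the matrix with these vectors as rows and row reduce.
R2 ← R2 + (9/8)·R1: [0, 9, -39/4, -99/8]
R3 ← R3 + (25/8)·R1: [0, -19, 17/4, -267/8]
R3 ← R3 + (19/9)·R2: [0, 0, -49/3, -119/2]
3 nonzero rows, so the 3 vectors span a space of dimension 3.
Since 3 = 3, the vectors are linearly independent.

yes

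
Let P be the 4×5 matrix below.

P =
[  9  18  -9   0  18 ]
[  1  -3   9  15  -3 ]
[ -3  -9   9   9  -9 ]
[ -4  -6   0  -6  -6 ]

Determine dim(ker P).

3

Row reduce to echelon form.
R2 ← R2 − (1/9)·R1: [0, -5, 10, 15, -5]
R3 ← R3 + (1/3)·R1: [0, -3, 6, 9, -3]
R4 ← R4 + (4/9)·R1: [0, 2, -4, -6, 2]
R3 ← R3 − (3/5)·R2: [0, 0, 0, 0, 0]
R4 ← R4 + (2/5)·R2: [0, 0, 0, 0, 0]
2 nonzero rows, so rank(P) = 2.
P has 5 columns; by rank–nullity, nullity = 5 − 2 = 3.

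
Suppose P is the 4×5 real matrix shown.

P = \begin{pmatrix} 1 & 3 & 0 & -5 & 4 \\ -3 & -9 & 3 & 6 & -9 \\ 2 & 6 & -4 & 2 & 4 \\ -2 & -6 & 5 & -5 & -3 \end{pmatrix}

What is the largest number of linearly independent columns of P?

2

Row reduce to echelon form.
R2 ← R2 + (3)·R1: [0, 0, 3, -9, 3]
R3 ← R3 − (2)·R1: [0, 0, -4, 12, -4]
R4 ← R4 + (2)·R1: [0, 0, 5, -15, 5]
R3 ← R3 + (4/3)·R2: [0, 0, 0, 0, 0]
R4 ← R4 − (5/3)·R2: [0, 0, 0, 0, 0]
Echelon form has 2 nonzero rows, so rank(P) = 2.
The rank gives the maximum number of linearly independent columns: 2.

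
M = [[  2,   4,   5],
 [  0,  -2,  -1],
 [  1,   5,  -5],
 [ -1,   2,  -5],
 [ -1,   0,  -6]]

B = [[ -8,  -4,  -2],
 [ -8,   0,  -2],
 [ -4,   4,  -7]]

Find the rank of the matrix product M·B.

3

First compute MB:
[[-68,  12, -47],
 [ 20,  -4,  11],
 [-28, -24,  23],
 [ 12, -16,  33],
 [ 32, -20,  44]]
Now row reduce the product.
R2 ← R2 + (5/17)·R1: [0, -8/17, -48/17]
R3 ← R3 − (7/17)·R1: [0, -492/17, 720/17]
R4 ← R4 + (3/17)·R1: [0, -236/17, 420/17]
R5 ← R5 + (8/17)·R1: [0, -244/17, 372/17]
R3 ← R3 − (123/2)·R2: [0, 0, 216]
R4 ← R4 − (59/2)·R2: [0, 0, 108]
R5 ← R5 − (61/2)·R2: [0, 0, 108]
R4 ← R4 − (1/2)·R3: [0, 0, 0]
R5 ← R5 − (1/2)·R3: [0, 0, 0]
3 nonzero rows, so rank(MB) = 3.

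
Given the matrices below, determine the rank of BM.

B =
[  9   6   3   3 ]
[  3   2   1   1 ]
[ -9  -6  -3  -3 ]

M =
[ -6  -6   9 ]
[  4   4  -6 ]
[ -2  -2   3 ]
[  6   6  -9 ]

1

First compute BM:
[[-18, -18,  27],
 [ -6,  -6,   9],
 [ 18,  18, -27]]
Now row reduce the product.
R2 ← R2 − (1/3)·R1: [0, 0, 0]
R3 ← R3 + R1: [0, 0, 0]
1 nonzero row, so rank(BM) = 1.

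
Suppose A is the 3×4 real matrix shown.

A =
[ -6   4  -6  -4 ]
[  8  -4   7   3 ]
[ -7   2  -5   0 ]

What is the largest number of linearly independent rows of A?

2

Row reduce to echelon form.
R2 ← R2 + (4/3)·R1: [0, 4/3, -1, -7/3]
R3 ← R3 − (7/6)·R1: [0, -8/3, 2, 14/3]
R3 ← R3 + (2)·R2: [0, 0, 0, 0]
Echelon form has 2 nonzero rows, so rank(A) = 2.
The rank gives the maximum number of linearly independent rows: 2.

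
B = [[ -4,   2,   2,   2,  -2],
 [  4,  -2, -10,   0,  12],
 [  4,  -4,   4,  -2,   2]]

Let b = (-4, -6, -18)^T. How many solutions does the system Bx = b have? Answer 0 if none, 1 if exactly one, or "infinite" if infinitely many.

Row reduce the augmented matrix [B | b].
R2 ← R2 + R1: [0, 0, -8, 2, 10, -10]
R3 ← R3 + R1: [0, -2, 6, 0, 0, -22]
Swap R2 ↔ R3
The echelon form has 3 nonzero rows, and every pivot lies in the first 5 columns, so rank(B) = rank([B|b]) = 3.
The system is consistent.
rank = 3 < 5 unknowns, so there are infinitely many solutions.

infinite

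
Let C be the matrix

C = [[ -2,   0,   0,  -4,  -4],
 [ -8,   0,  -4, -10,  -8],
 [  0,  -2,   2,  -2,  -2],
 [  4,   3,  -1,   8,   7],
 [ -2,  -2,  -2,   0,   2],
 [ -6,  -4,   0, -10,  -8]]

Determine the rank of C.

3

Row reduce to echelon form.
R2 ← R2 − (4)·R1: [0, 0, -4, 6, 8]
R4 ← R4 + (2)·R1: [0, 3, -1, 0, -1]
R5 ← R5 − R1: [0, -2, -2, 4, 6]
R6 ← R6 − (3)·R1: [0, -4, 0, 2, 4]
Swap R2 ↔ R3
R4 ← R4 + (3/2)·R2: [0, 0, 2, -3, -4]
R5 ← R5 − R2: [0, 0, -4, 6, 8]
R6 ← R6 − (2)·R2: [0, 0, -4, 6, 8]
R4 ← R4 + (1/2)·R3: [0, 0, 0, 0, 0]
R5 ← R5 − R3: [0, 0, 0, 0, 0]
R6 ← R6 − R3: [0, 0, 0, 0, 0]
Echelon form has 3 nonzero rows, so rank(C) = 3.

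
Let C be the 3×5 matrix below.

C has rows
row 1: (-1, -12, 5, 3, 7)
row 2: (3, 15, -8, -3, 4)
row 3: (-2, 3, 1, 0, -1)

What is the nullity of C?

2

Row reduce to echelon form.
R2 ← R2 + (3)·R1: [0, -21, 7, 6, 25]
R3 ← R3 − (2)·R1: [0, 27, -9, -6, -15]
R3 ← R3 + (9/7)·R2: [0, 0, 0, 12/7, 120/7]
3 nonzero rows, so rank(C) = 3.
C has 5 columns; by rank–nullity, nullity = 5 − 3 = 2.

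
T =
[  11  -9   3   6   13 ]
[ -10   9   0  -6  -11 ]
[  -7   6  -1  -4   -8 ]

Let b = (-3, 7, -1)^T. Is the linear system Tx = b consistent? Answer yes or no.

Row reduce the augmented matrix [T | b].
R2 ← R2 + (10/11)·R1: [0, 9/11, 30/11, -6/11, 9/11, 47/11]
R3 ← R3 + (7/11)·R1: [0, 3/11, 10/11, -2/11, 3/11, -32/11]
R3 ← R3 − (1/3)·R2: [0, 0, 0, 0, 0, -13/3]
The echelon form has 3 nonzero rows; the last pivot sits in the augmented column, so rank(T) = 2 but rank([T|b]) = 3.
Since the ranks differ, the system is inconsistent.

no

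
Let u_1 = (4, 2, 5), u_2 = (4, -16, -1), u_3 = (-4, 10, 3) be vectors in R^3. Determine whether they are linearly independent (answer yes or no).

yes

Form the matrix with these vectors as rows and row reduce.
R2 ← R2 − R1: [0, -18, -6]
R3 ← R3 + R1: [0, 12, 8]
R3 ← R3 + (2/3)·R2: [0, 0, 4]
3 nonzero rows, so the 3 vectors span a space of dimension 3.
Since 3 = 3, the vectors are linearly independent.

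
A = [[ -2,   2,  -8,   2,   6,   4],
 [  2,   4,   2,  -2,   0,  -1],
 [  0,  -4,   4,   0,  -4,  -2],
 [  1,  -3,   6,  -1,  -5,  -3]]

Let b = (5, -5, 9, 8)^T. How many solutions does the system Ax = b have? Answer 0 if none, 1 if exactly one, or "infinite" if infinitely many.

Row reduce the augmented matrix [A | b].
R2 ← R2 + R1: [0, 6, -6, 0, 6, 3, 0]
R4 ← R4 + (1/2)·R1: [0, -2, 2, 0, -2, -1, 21/2]
R3 ← R3 + (2/3)·R2: [0, 0, 0, 0, 0, 0, 9]
R4 ← R4 + (1/3)·R2: [0, 0, 0, 0, 0, 0, 21/2]
R4 ← R4 − (7/6)·R3: [0, 0, 0, 0, 0, 0, 0]
The echelon form has 3 nonzero rows; the last pivot sits in the augmented column, so rank(A) = 2 but rank([A|b]) = 3.
Since the ranks differ, the system is inconsistent.
It has no solutions.

0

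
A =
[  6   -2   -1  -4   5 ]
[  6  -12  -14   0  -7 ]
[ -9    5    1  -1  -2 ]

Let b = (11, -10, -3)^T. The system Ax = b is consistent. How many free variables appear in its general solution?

Row reduce the augmented matrix [A | b].
R2 ← R2 − R1: [0, -10, -13, 4, -12, -21]
R3 ← R3 + (3/2)·R1: [0, 2, -1/2, -7, 11/2, 27/2]
R3 ← R3 + (1/5)·R2: [0, 0, -31/10, -31/5, 31/10, 93/10]
The echelon form has 3 nonzero rows, and every pivot lies in the first 5 columns, so rank(A) = rank([A|b]) = 3.
The system is consistent.
Free variables = (unknowns) − (rank) = 5 − 3 = 2.

2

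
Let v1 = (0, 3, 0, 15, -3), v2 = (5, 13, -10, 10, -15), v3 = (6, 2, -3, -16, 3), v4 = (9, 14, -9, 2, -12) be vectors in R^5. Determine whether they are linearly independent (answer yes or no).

yes

Form the matrix with these vectors as rows and row reduce.
Swap R1 ↔ R2
R3 ← R3 − (6/5)·R1: [0, -68/5, 9, -28, 21]
R4 ← R4 − (9/5)·R1: [0, -47/5, 9, -16, 15]
R3 ← R3 + (68/15)·R2: [0, 0, 9, 40, 37/5]
R4 ← R4 + (47/15)·R2: [0, 0, 9, 31, 28/5]
R4 ← R4 − R3: [0, 0, 0, -9, -9/5]
4 nonzero rows, so the 4 vectors span a space of dimension 4.
Since 4 = 4, the vectors are linearly independent.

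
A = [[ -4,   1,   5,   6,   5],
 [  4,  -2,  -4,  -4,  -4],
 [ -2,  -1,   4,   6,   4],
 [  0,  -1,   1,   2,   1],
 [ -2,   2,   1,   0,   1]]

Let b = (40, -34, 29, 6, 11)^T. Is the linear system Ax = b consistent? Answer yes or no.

yes

Row reduce the augmented matrix [A | b].
R2 ← R2 + R1: [0, -1, 1, 2, 1, 6]
R3 ← R3 − (1/2)·R1: [0, -3/2, 3/2, 3, 3/2, 9]
R5 ← R5 − (1/2)·R1: [0, 3/2, -3/2, -3, -3/2, -9]
R3 ← R3 − (3/2)·R2: [0, 0, 0, 0, 0, 0]
R4 ← R4 − R2: [0, 0, 0, 0, 0, 0]
R5 ← R5 + (3/2)·R2: [0, 0, 0, 0, 0, 0]
The echelon form has 2 nonzero rows, and every pivot lies in the first 5 columns, so rank(A) = rank([A|b]) = 2.
The system is consistent.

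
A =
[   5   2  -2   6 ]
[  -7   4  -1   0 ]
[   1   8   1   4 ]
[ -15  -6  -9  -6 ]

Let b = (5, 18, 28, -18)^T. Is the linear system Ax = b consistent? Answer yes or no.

Row reduce the augmented matrix [A | b].
R2 ← R2 + (7/5)·R1: [0, 34/5, -19/5, 42/5, 25]
R3 ← R3 − (1/5)·R1: [0, 38/5, 7/5, 14/5, 27]
R4 ← R4 + (3)·R1: [0, 0, -15, 12, -3]
R3 ← R3 − (19/17)·R2: [0, 0, 96/17, -112/17, -16/17]
R4 ← R4 + (85/32)·R3: [0, 0, 0, -11/2, -11/2]
The echelon form has 4 nonzero rows, and every pivot lies in the first 4 columns, so rank(A) = rank([A|b]) = 4.
The system is consistent.

yes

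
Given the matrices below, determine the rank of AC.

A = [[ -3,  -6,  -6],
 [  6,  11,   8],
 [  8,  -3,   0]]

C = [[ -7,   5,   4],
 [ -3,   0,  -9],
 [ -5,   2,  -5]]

First compute AC:
[[ 69, -27,  72],
 [-115,  46, -115],
 [-47,  40,  59]]
Now row reduce the product.
R2 ← R2 + (5/3)·R1: [0, 1, 5]
R3 ← R3 + (47/69)·R1: [0, 497/23, 2485/23]
R3 ← R3 − (497/23)·R2: [0, 0, 0]
2 nonzero rows, so rank(AC) = 2.

2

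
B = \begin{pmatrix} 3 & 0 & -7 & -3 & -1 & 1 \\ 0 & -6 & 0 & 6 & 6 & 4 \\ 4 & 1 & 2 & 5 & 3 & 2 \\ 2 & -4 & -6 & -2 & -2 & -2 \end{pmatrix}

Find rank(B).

4

Row reduce to echelon form.
R3 ← R3 − (4/3)·R1: [0, 1, 34/3, 9, 13/3, 2/3]
R4 ← R4 − (2/3)·R1: [0, -4, -4/3, 0, -4/3, -8/3]
R3 ← R3 + (1/6)·R2: [0, 0, 34/3, 10, 16/3, 4/3]
R4 ← R4 − (2/3)·R2: [0, 0, -4/3, -4, -16/3, -16/3]
R4 ← R4 + (2/17)·R3: [0, 0, 0, -48/17, -80/17, -88/17]
Echelon form has 4 nonzero rows, so rank(B) = 4.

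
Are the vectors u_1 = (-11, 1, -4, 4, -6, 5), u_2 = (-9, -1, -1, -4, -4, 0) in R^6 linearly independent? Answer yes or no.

yes

Form the matrix with these vectors as rows and row reduce.
R2 ← R2 − (9/11)·R1: [0, -20/11, 25/11, -80/11, 10/11, -45/11]
2 nonzero rows, so the 2 vectors span a space of dimension 2.
Since 2 = 2, the vectors are linearly independent.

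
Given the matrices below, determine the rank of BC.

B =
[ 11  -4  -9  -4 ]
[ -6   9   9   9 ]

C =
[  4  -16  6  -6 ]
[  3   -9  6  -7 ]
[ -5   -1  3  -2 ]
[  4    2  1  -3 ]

First compute BC:
[[ 61, -139,  11,  -8],
 [ -6,  24,  54, -72]]
Now row reduce the product.
R2 ← R2 + (6/61)·R1: [0, 630/61, 3360/61, -4440/61]
2 nonzero rows, so rank(BC) = 2.

2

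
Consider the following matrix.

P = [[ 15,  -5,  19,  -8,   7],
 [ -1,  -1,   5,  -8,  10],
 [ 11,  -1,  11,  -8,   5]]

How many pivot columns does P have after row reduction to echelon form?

Row reduce to echelon form.
R2 ← R2 + (1/15)·R1: [0, -4/3, 94/15, -128/15, 157/15]
R3 ← R3 − (11/15)·R1: [0, 8/3, -44/15, -32/15, -2/15]
R3 ← R3 + (2)·R2: [0, 0, 48/5, -96/5, 104/5]
Echelon form has 3 nonzero rows, so rank(P) = 3.
Each nonzero row contributes one pivot column: 3 pivot columns.

3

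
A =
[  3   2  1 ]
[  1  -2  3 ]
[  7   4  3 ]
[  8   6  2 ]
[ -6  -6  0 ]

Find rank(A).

Row reduce to echelon form.
R2 ← R2 − (1/3)·R1: [0, -8/3, 8/3]
R3 ← R3 − (7/3)·R1: [0, -2/3, 2/3]
R4 ← R4 − (8/3)·R1: [0, 2/3, -2/3]
R5 ← R5 + (2)·R1: [0, -2, 2]
R3 ← R3 − (1/4)·R2: [0, 0, 0]
R4 ← R4 + (1/4)·R2: [0, 0, 0]
R5 ← R5 − (3/4)·R2: [0, 0, 0]
Echelon form has 2 nonzero rows, so rank(A) = 2.

2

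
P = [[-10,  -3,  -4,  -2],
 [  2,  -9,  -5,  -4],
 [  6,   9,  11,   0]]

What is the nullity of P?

Row reduce to echelon form.
R2 ← R2 + (1/5)·R1: [0, -48/5, -29/5, -22/5]
R3 ← R3 + (3/5)·R1: [0, 36/5, 43/5, -6/5]
R3 ← R3 + (3/4)·R2: [0, 0, 17/4, -9/2]
3 nonzero rows, so rank(P) = 3.
P has 4 columns; by rank–nullity, nullity = 4 − 3 = 1.

1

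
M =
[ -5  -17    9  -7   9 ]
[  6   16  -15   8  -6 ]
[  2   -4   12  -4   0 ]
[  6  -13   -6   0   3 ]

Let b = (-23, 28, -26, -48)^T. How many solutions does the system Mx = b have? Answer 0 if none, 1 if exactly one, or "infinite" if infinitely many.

Row reduce the augmented matrix [M | b].
R2 ← R2 + (6/5)·R1: [0, -22/5, -21/5, -2/5, 24/5, 2/5]
R3 ← R3 + (2/5)·R1: [0, -54/5, 78/5, -34/5, 18/5, -176/5]
R4 ← R4 + (6/5)·R1: [0, -167/5, 24/5, -42/5, 69/5, -378/5]
R3 ← R3 − (27/11)·R2: [0, 0, 285/11, -64/11, -90/11, -398/11]
R4 ← R4 − (167/22)·R2: [0, 0, 807/22, -59/11, -249/11, -865/11]
R4 ← R4 − (269/190)·R3: [0, 0, 0, 273/95, -210/19, -2604/95]
The echelon form has 4 nonzero rows, and every pivot lies in the first 5 columns, so rank(M) = rank([M|b]) = 4.
The system is consistent.
rank = 4 < 5 unknowns, so there are infinitely many solutions.

infinite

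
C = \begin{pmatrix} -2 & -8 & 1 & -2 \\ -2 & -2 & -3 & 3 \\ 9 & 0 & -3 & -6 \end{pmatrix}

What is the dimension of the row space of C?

3

Row reduce to echelon form.
R2 ← R2 − R1: [0, 6, -4, 5]
R3 ← R3 + (9/2)·R1: [0, -36, 3/2, -15]
R3 ← R3 + (6)·R2: [0, 0, -45/2, 15]
Echelon form has 3 nonzero rows, so rank(C) = 3.
The row space has dimension equal to the rank: 3.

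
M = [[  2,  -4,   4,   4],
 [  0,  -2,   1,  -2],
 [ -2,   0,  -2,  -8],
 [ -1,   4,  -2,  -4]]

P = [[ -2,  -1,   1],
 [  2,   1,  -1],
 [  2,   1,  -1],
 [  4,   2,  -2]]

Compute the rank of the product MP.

1

First compute MP:
[[ 12,   6,  -6],
 [-10,  -5,   5],
 [-32, -16,  16],
 [-10,  -5,   5]]
Now row reduce the product.
R2 ← R2 + (5/6)·R1: [0, 0, 0]
R3 ← R3 + (8/3)·R1: [0, 0, 0]
R4 ← R4 + (5/6)·R1: [0, 0, 0]
1 nonzero row, so rank(MP) = 1.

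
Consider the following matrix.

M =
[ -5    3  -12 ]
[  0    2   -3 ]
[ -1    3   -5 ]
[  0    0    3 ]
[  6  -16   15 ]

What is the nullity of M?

0

Row reduce to echelon form.
R3 ← R3 − (1/5)·R1: [0, 12/5, -13/5]
R5 ← R5 + (6/5)·R1: [0, -62/5, 3/5]
R3 ← R3 − (6/5)·R2: [0, 0, 1]
R5 ← R5 + (31/5)·R2: [0, 0, -18]
R4 ← R4 − (3)·R3: [0, 0, 0]
R5 ← R5 + (18)·R3: [0, 0, 0]
3 nonzero rows, so rank(M) = 3.
M has 3 columns; by rank–nullity, nullity = 3 − 3 = 0.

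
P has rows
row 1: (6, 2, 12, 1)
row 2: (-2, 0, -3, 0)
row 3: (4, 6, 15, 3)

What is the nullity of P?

2

Row reduce to echelon form.
R2 ← R2 + (1/3)·R1: [0, 2/3, 1, 1/3]
R3 ← R3 − (2/3)·R1: [0, 14/3, 7, 7/3]
R3 ← R3 − (7)·R2: [0, 0, 0, 0]
2 nonzero rows, so rank(P) = 2.
P has 4 columns; by rank–nullity, nullity = 4 − 2 = 2.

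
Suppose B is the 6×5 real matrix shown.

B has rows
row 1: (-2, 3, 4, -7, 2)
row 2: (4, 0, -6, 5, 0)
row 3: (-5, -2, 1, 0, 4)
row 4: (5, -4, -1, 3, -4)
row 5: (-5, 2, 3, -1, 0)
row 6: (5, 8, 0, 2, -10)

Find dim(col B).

5

Row reduce to echelon form.
R2 ← R2 + (2)·R1: [0, 6, 2, -9, 4]
R3 ← R3 − (5/2)·R1: [0, -19/2, -9, 35/2, -1]
R4 ← R4 + (5/2)·R1: [0, 7/2, 9, -29/2, 1]
R5 ← R5 − (5/2)·R1: [0, -11/2, -7, 33/2, -5]
R6 ← R6 + (5/2)·R1: [0, 31/2, 10, -31/2, -5]
R3 ← R3 + (19/12)·R2: [0, 0, -35/6, 13/4, 16/3]
R4 ← R4 − (7/12)·R2: [0, 0, 47/6, -37/4, -4/3]
R5 ← R5 + (11/12)·R2: [0, 0, -31/6, 33/4, -4/3]
R6 ← R6 − (31/12)·R2: [0, 0, 29/6, 31/4, -46/3]
R4 ← R4 + (47/35)·R3: [0, 0, 0, -171/35, 204/35]
R5 ← R5 − (31/35)·R3: [0, 0, 0, 188/35, -212/35]
R6 ← R6 + (29/35)·R3: [0, 0, 0, 731/70, -382/35]
R5 ← R5 + (188/171)·R4: [0, 0, 0, 0, 20/57]
R6 ← R6 + (731/342)·R4: [0, 0, 0, 0, 88/57]
R6 ← R6 − (22/5)·R5: [0, 0, 0, 0, 0]
Echelon form has 5 nonzero rows, so rank(B) = 5.
The column space has dimension equal to the rank: 5.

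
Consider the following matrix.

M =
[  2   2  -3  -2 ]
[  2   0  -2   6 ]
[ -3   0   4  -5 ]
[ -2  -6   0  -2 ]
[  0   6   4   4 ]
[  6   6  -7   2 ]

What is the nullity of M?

1

Row reduce to echelon form.
R2 ← R2 − R1: [0, -2, 1, 8]
R3 ← R3 + (3/2)·R1: [0, 3, -1/2, -8]
R4 ← R4 + R1: [0, -4, -3, -4]
R6 ← R6 − (3)·R1: [0, 0, 2, 8]
R3 ← R3 + (3/2)·R2: [0, 0, 1, 4]
R4 ← R4 − (2)·R2: [0, 0, -5, -20]
R5 ← R5 + (3)·R2: [0, 0, 7, 28]
R4 ← R4 + (5)·R3: [0, 0, 0, 0]
R5 ← R5 − (7)·R3: [0, 0, 0, 0]
R6 ← R6 − (2)·R3: [0, 0, 0, 0]
3 nonzero rows, so rank(M) = 3.
M has 4 columns; by rank–nullity, nullity = 4 − 3 = 1.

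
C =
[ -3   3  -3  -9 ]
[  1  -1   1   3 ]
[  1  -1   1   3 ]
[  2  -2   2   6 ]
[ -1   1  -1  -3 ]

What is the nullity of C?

3

Row reduce to echelon form.
R2 ← R2 + (1/3)·R1: [0, 0, 0, 0]
R3 ← R3 + (1/3)·R1: [0, 0, 0, 0]
R4 ← R4 + (2/3)·R1: [0, 0, 0, 0]
R5 ← R5 − (1/3)·R1: [0, 0, 0, 0]
1 nonzero row, so rank(C) = 1.
C has 4 columns; by rank–nullity, nullity = 4 − 1 = 3.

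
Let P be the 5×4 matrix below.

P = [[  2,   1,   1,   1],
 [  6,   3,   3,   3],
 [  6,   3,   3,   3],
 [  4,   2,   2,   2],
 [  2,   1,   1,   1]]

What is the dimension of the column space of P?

1

Row reduce to echelon form.
R2 ← R2 − (3)·R1: [0, 0, 0, 0]
R3 ← R3 − (3)·R1: [0, 0, 0, 0]
R4 ← R4 − (2)·R1: [0, 0, 0, 0]
R5 ← R5 − R1: [0, 0, 0, 0]
Echelon form has 1 nonzero row, so rank(P) = 1.
The column space has dimension equal to the rank: 1.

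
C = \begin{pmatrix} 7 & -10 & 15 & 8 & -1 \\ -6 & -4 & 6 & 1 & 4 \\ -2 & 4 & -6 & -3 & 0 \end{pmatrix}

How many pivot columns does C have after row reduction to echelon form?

Row reduce to echelon form.
R2 ← R2 + (6/7)·R1: [0, -88/7, 132/7, 55/7, 22/7]
R3 ← R3 + (2/7)·R1: [0, 8/7, -12/7, -5/7, -2/7]
R3 ← R3 + (1/11)·R2: [0, 0, 0, 0, 0]
Echelon form has 2 nonzero rows, so rank(C) = 2.
Each nonzero row contributes one pivot column: 2 pivot columns.

2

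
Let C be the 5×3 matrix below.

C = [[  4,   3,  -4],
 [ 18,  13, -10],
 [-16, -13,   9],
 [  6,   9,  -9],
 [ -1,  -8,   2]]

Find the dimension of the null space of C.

Row reduce to echelon form.
R2 ← R2 − (9/2)·R1: [0, -1/2, 8]
R3 ← R3 + (4)·R1: [0, -1, -7]
R4 ← R4 − (3/2)·R1: [0, 9/2, -3]
R5 ← R5 + (1/4)·R1: [0, -29/4, 1]
R3 ← R3 − (2)·R2: [0, 0, -23]
R4 ← R4 + (9)·R2: [0, 0, 69]
R5 ← R5 − (29/2)·R2: [0, 0, -115]
R4 ← R4 + (3)·R3: [0, 0, 0]
R5 ← R5 − (5)·R3: [0, 0, 0]
3 nonzero rows, so rank(C) = 3.
C has 3 columns; by rank–nullity, nullity = 3 − 3 = 0.

0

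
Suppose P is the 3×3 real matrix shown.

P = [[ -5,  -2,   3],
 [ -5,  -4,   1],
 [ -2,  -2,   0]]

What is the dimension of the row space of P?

2

Row reduce to echelon form.
R2 ← R2 − R1: [0, -2, -2]
R3 ← R3 − (2/5)·R1: [0, -6/5, -6/5]
R3 ← R3 − (3/5)·R2: [0, 0, 0]
Echelon form has 2 nonzero rows, so rank(P) = 2.
The row space has dimension equal to the rank: 2.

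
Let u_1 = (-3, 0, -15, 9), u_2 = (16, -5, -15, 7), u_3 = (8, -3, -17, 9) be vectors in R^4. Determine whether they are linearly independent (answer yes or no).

Form the matrix with these vectors as rows and row reduce.
R2 ← R2 + (16/3)·R1: [0, -5, -95, 55]
R3 ← R3 + (8/3)·R1: [0, -3, -57, 33]
R3 ← R3 − (3/5)·R2: [0, 0, 0, 0]
2 nonzero rows, so the 3 vectors span a space of dimension 2.
Since 2 < 3, the vectors are linearly dependent.

no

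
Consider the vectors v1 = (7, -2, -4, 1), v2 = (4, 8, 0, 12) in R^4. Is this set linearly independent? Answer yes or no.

yes

Form the matrix with these vectors as rows and row reduce.
R2 ← R2 − (4/7)·R1: [0, 64/7, 16/7, 80/7]
2 nonzero rows, so the 2 vectors span a space of dimension 2.
Since 2 = 2, the vectors are linearly independent.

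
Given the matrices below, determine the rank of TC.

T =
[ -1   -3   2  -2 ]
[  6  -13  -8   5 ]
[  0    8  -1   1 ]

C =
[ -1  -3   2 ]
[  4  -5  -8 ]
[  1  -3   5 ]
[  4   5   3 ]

3

First compute TC:
[[-17,   2,  26],
 [-46,  96,  91],
 [ 35, -32, -66]]
Now row reduce the product.
R2 ← R2 − (46/17)·R1: [0, 1540/17, 351/17]
R3 ← R3 + (35/17)·R1: [0, -474/17, -212/17]
R3 ← R3 + (237/770)·R2: [0, 0, -4709/770]
3 nonzero rows, so rank(TC) = 3.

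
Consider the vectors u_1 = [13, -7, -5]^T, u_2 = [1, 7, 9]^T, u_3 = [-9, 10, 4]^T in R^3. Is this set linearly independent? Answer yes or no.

yes

Form the matrix with these vectors as rows and row reduce.
R2 ← R2 − (1/13)·R1: [0, 98/13, 122/13]
R3 ← R3 + (9/13)·R1: [0, 67/13, 7/13]
R3 ← R3 − (67/98)·R2: [0, 0, -288/49]
3 nonzero rows, so the 3 vectors span a space of dimension 3.
Since 3 = 3, the vectors are linearly independent.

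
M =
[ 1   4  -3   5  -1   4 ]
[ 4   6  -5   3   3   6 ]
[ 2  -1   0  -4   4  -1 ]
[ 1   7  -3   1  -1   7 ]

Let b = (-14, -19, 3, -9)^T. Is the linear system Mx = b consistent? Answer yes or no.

Row reduce the augmented matrix [M | b].
R2 ← R2 − (4)·R1: [0, -10, 7, -17, 7, -10, 37]
R3 ← R3 − (2)·R1: [0, -9, 6, -14, 6, -9, 31]
R4 ← R4 − R1: [0, 3, 0, -4, 0, 3, 5]
R3 ← R3 − (9/10)·R2: [0, 0, -3/10, 13/10, -3/10, 0, -23/10]
R4 ← R4 + (3/10)·R2: [0, 0, 21/10, -91/10, 21/10, 0, 161/10]
R4 ← R4 + (7)·R3: [0, 0, 0, 0, 0, 0, 0]
The echelon form has 3 nonzero rows, and every pivot lies in the first 6 columns, so rank(M) = rank([M|b]) = 3.
The system is consistent.

yes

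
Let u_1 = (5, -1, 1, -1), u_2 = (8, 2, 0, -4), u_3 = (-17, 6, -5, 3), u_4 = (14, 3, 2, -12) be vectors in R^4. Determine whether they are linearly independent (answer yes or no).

Form the matrix with these vectors as rows and row reduce.
R2 ← R2 − (8/5)·R1: [0, 18/5, -8/5, -12/5]
R3 ← R3 + (17/5)·R1: [0, 13/5, -8/5, -2/5]
R4 ← R4 − (14/5)·R1: [0, 29/5, -4/5, -46/5]
R3 ← R3 − (13/18)·R2: [0, 0, -4/9, 4/3]
R4 ← R4 − (29/18)·R2: [0, 0, 16/9, -16/3]
R4 ← R4 + (4)·R3: [0, 0, 0, 0]
3 nonzero rows, so the 4 vectors span a space of dimension 3.
Since 3 < 4, the vectors are linearly dependent.

no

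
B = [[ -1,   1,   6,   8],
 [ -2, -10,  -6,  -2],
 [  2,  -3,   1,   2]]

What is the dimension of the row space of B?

Row reduce to echelon form.
R2 ← R2 − (2)·R1: [0, -12, -18, -18]
R3 ← R3 + (2)·R1: [0, -1, 13, 18]
R3 ← R3 − (1/12)·R2: [0, 0, 29/2, 39/2]
Echelon form has 3 nonzero rows, so rank(B) = 3.
The row space has dimension equal to the rank: 3.

3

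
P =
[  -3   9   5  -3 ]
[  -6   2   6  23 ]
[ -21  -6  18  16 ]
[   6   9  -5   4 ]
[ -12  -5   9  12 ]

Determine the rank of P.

4

Row reduce to echelon form.
R2 ← R2 − (2)·R1: [0, -16, -4, 29]
R3 ← R3 − (7)·R1: [0, -69, -17, 37]
R4 ← R4 + (2)·R1: [0, 27, 5, -2]
R5 ← R5 − (4)·R1: [0, -41, -11, 24]
R3 ← R3 − (69/16)·R2: [0, 0, 1/4, -1409/16]
R4 ← R4 + (27/16)·R2: [0, 0, -7/4, 751/16]
R5 ← R5 − (41/16)·R2: [0, 0, -3/4, -805/16]
R4 ← R4 + (7)·R3: [0, 0, 0, -1139/2]
R5 ← R5 + (3)·R3: [0, 0, 0, -629/2]
R5 ← R5 − (37/67)·R4: [0, 0, 0, 0]
Echelon form has 4 nonzero rows, so rank(P) = 4.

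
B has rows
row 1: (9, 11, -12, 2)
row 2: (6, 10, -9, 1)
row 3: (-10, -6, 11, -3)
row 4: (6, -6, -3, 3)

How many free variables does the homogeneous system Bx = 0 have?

Row reduce to echelon form.
R2 ← R2 − (2/3)·R1: [0, 8/3, -1, -1/3]
R3 ← R3 + (10/9)·R1: [0, 56/9, -7/3, -7/9]
R4 ← R4 − (2/3)·R1: [0, -40/3, 5, 5/3]
R3 ← R3 − (7/3)·R2: [0, 0, 0, 0]
R4 ← R4 + (5)·R2: [0, 0, 0, 0]
2 nonzero rows, so rank(B) = 2.
B has 4 columns; by rank–nullity, nullity = 4 − 2 = 2.

2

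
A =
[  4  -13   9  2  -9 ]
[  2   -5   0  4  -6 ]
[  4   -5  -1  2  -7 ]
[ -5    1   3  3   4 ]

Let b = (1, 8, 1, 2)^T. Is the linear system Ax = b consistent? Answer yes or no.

no

Row reduce the augmented matrix [A | b].
R2 ← R2 − (1/2)·R1: [0, 3/2, -9/2, 3, -3/2, 15/2]
R3 ← R3 − R1: [0, 8, -10, 0, 2, 0]
R4 ← R4 + (5/4)·R1: [0, -61/4, 57/4, 11/2, -29/4, 13/4]
R3 ← R3 − (16/3)·R2: [0, 0, 14, -16, 10, -40]
R4 ← R4 + (61/6)·R2: [0, 0, -63/2, 36, -45/2, 159/2]
R4 ← R4 + (9/4)·R3: [0, 0, 0, 0, 0, -21/2]
The echelon form has 4 nonzero rows; the last pivot sits in the augmented column, so rank(A) = 3 but rank([A|b]) = 4.
Since the ranks differ, the system is inconsistent.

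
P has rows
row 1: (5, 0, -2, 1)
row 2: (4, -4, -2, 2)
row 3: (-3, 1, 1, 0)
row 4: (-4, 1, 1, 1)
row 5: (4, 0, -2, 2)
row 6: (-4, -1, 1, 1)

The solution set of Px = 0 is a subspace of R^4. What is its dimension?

Row reduce to echelon form.
R2 ← R2 − (4/5)·R1: [0, -4, -2/5, 6/5]
R3 ← R3 + (3/5)·R1: [0, 1, -1/5, 3/5]
R4 ← R4 + (4/5)·R1: [0, 1, -3/5, 9/5]
R5 ← R5 − (4/5)·R1: [0, 0, -2/5, 6/5]
R6 ← R6 + (4/5)·R1: [0, -1, -3/5, 9/5]
R3 ← R3 + (1/4)·R2: [0, 0, -3/10, 9/10]
R4 ← R4 + (1/4)·R2: [0, 0, -7/10, 21/10]
R6 ← R6 − (1/4)·R2: [0, 0, -1/2, 3/2]
R4 ← R4 − (7/3)·R3: [0, 0, 0, 0]
R5 ← R5 − (4/3)·R3: [0, 0, 0, 0]
R6 ← R6 − (5/3)·R3: [0, 0, 0, 0]
3 nonzero rows, so rank(P) = 3.
P has 4 columns; by rank–nullity, nullity = 4 − 3 = 1.

1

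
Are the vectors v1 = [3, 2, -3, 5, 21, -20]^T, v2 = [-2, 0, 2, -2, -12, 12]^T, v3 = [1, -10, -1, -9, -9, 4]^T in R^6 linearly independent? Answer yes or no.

no

Form the matrix with these vectors as rows and row reduce.
R2 ← R2 + (2/3)·R1: [0, 4/3, 0, 4/3, 2, -4/3]
R3 ← R3 − (1/3)·R1: [0, -32/3, 0, -32/3, -16, 32/3]
R3 ← R3 + (8)·R2: [0, 0, 0, 0, 0, 0]
2 nonzero rows, so the 3 vectors span a space of dimension 2.
Since 2 < 3, the vectors are linearly dependent.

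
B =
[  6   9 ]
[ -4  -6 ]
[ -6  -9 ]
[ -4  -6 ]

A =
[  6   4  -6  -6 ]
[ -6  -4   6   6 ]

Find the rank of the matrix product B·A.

First compute BA:
[[-18, -12,  18,  18],
 [ 12,   8, -12, -12],
 [ 18,  12, -18, -18],
 [ 12,   8, -12, -12]]
Now row reduce the product.
R2 ← R2 + (2/3)·R1: [0, 0, 0, 0]
R3 ← R3 + R1: [0, 0, 0, 0]
R4 ← R4 + (2/3)·R1: [0, 0, 0, 0]
1 nonzero row, so rank(BA) = 1.

1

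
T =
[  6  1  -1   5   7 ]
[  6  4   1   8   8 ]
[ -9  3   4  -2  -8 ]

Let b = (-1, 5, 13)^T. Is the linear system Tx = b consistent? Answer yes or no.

yes

Row reduce the augmented matrix [T | b].
R2 ← R2 − R1: [0, 3, 2, 3, 1, 6]
R3 ← R3 + (3/2)·R1: [0, 9/2, 5/2, 11/2, 5/2, 23/2]
R3 ← R3 − (3/2)·R2: [0, 0, -1/2, 1, 1, 5/2]
The echelon form has 3 nonzero rows, and every pivot lies in the first 5 columns, so rank(T) = rank([T|b]) = 3.
The system is consistent.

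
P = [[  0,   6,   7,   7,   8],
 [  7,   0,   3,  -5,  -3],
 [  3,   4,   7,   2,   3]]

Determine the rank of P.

Row reduce to echelon form.
Swap R1 ↔ R2
R3 ← R3 − (3/7)·R1: [0, 4, 40/7, 29/7, 30/7]
R3 ← R3 − (2/3)·R2: [0, 0, 22/21, -11/21, -22/21]
Echelon form has 3 nonzero rows, so rank(P) = 3.

3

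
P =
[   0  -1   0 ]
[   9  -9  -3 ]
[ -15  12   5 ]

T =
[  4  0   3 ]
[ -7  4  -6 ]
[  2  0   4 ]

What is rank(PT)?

First compute PT:
[[  7,  -4,   6],
 [ 93, -36,  69],
 [-134,  48, -97]]
Now row reduce the product.
R2 ← R2 − (93/7)·R1: [0, 120/7, -75/7]
R3 ← R3 + (134/7)·R1: [0, -200/7, 125/7]
R3 ← R3 + (5/3)·R2: [0, 0, 0]
2 nonzero rows, so rank(PT) = 2.

2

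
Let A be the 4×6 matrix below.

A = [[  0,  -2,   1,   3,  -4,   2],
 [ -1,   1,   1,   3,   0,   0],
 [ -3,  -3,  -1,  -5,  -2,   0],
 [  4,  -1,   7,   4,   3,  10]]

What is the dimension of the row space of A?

4

Row reduce to echelon form.
Swap R1 ↔ R2
R3 ← R3 − (3)·R1: [0, -6, -4, -14, -2, 0]
R4 ← R4 + (4)·R1: [0, 3, 11, 16, 3, 10]
R3 ← R3 − (3)·R2: [0, 0, -7, -23, 10, -6]
R4 ← R4 + (3/2)·R2: [0, 0, 25/2, 41/2, -3, 13]
R4 ← R4 + (25/14)·R3: [0, 0, 0, -144/7, 104/7, 16/7]
Echelon form has 4 nonzero rows, so rank(A) = 4.
The row space has dimension equal to the rank: 4.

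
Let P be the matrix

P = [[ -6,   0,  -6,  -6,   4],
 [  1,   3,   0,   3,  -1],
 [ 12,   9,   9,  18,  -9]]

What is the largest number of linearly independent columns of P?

Row reduce to echelon form.
R2 ← R2 + (1/6)·R1: [0, 3, -1, 2, -1/3]
R3 ← R3 + (2)·R1: [0, 9, -3, 6, -1]
R3 ← R3 − (3)·R2: [0, 0, 0, 0, 0]
Echelon form has 2 nonzero rows, so rank(P) = 2.
The rank gives the maximum number of linearly independent columns: 2.

2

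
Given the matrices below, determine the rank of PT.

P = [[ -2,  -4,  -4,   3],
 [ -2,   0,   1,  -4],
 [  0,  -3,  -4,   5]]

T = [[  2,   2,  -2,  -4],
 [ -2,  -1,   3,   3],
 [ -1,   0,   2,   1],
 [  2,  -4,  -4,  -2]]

3

First compute PT:
[[ 14, -12, -28, -14],
 [-13,  12,  22,  17],
 [ 20, -17, -37, -23]]
Now row reduce the product.
R2 ← R2 + (13/14)·R1: [0, 6/7, -4, 4]
R3 ← R3 − (10/7)·R1: [0, 1/7, 3, -3]
R3 ← R3 − (1/6)·R2: [0, 0, 11/3, -11/3]
3 nonzero rows, so rank(PT) = 3.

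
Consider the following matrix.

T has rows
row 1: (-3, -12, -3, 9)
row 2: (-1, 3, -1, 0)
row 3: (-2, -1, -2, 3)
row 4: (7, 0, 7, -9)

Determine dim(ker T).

2

Row reduce to echelon form.
R2 ← R2 − (1/3)·R1: [0, 7, 0, -3]
R3 ← R3 − (2/3)·R1: [0, 7, 0, -3]
R4 ← R4 + (7/3)·R1: [0, -28, 0, 12]
R3 ← R3 − R2: [0, 0, 0, 0]
R4 ← R4 + (4)·R2: [0, 0, 0, 0]
2 nonzero rows, so rank(T) = 2.
T has 4 columns; by rank–nullity, nullity = 4 − 2 = 2.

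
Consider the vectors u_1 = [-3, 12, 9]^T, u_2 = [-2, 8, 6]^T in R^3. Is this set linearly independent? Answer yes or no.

no

Form the matrix with these vectors as rows and row reduce.
R2 ← R2 − (2/3)·R1: [0, 0, 0]
1 nonzero row, so the 2 vectors span a space of dimension 1.
Since 1 < 2, the vectors are linearly dependent.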